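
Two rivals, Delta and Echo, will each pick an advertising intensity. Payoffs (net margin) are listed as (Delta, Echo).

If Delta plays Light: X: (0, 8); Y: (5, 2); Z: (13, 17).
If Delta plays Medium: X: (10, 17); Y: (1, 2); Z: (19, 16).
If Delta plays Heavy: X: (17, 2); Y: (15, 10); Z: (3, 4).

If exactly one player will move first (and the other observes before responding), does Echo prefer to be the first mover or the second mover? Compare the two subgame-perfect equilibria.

If Delta leads: Echo's best replies are Light→Z, Medium→X, Heavy→Y; Delta's induced payoffs 13, 10, 15; outcome (Heavy, Y), payoffs (15, 10).
If Echo leads: Delta's best replies are X→Heavy, Y→Heavy, Z→Medium; Echo's induced payoffs 2, 10, 16; outcome (Medium, Z), payoffs (19, 16).
Echo gets 16 moving first and 10 moving second, so Echo prefers to move first.

first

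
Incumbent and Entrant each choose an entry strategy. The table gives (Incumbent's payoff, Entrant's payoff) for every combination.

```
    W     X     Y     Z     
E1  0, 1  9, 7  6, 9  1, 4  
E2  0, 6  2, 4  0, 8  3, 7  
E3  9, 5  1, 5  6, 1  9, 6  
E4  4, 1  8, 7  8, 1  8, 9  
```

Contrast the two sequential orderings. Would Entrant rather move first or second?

If Incumbent leads: Entrant's best replies are E1→Y, E2→Y, E3→Z, E4→Z; Incumbent's induced payoffs 6, 0, 9, 8; outcome (E3, Z), payoffs (9, 6).
If Entrant leads: Incumbent's best replies are W→E3, X→E1, Y→E4, Z→E3; Entrant's induced payoffs 5, 7, 1, 6; outcome (E1, X), payoffs (9, 7).
Entrant gets 7 moving first and 6 moving second, so Entrant prefers to move first.

first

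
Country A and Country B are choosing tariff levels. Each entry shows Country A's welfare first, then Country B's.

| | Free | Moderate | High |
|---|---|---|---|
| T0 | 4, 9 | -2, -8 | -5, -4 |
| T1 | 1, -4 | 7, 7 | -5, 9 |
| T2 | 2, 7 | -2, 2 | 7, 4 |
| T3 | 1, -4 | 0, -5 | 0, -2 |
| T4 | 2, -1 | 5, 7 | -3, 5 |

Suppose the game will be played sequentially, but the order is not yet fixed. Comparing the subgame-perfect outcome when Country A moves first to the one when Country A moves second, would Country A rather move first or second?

If Country A leads: Country B's best replies are T0→Free, T1→High, T2→Free, T3→High, T4→Moderate; Country A's induced payoffs 4, -5, 2, 0, 5; outcome (T4, Moderate), payoffs (5, 7).
If Country B leads: Country A's best replies are Free→T0, Moderate→T1, High→T2; Country B's induced payoffs 9, 7, 4; outcome (T0, Free), payoffs (4, 9).
Country A gets 5 moving first and 4 moving second, so Country A prefers to move first.

first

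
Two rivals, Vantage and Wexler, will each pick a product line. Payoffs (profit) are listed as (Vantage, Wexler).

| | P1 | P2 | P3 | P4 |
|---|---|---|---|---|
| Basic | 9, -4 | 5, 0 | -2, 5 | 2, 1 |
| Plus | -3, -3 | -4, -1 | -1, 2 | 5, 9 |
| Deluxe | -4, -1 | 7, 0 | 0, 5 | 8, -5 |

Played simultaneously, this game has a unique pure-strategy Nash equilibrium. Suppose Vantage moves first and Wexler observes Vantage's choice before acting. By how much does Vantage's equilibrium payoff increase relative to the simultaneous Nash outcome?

Wexler best-responds to each possible Vantage move:
- Basic: Wexler compares -4, 0, 5, 1 and picks P3; Vantage would get -2.
- Plus: Wexler compares -3, -1, 2, 9 and picks P4; Vantage would get 5.
- Deluxe: Wexler compares -1, 0, 5, -5 and picks P3; Vantage would get 0.
Maximizing over -2, 5, 0, Vantage chooses Plus. Subgame-perfect outcome: (Plus, P4) with payoffs (5, 9).
Now find the simultaneous Nash equilibrium.
Vantage's best replies: P1→Basic; P2→Deluxe; P3→Deluxe; P4→Deluxe.
Wexler's best replies: Basic→P3; Plus→P4; Deluxe→P3.
The unique mutual best reply is (Deluxe, P3), giving (0, 5).
Vantage's commitment gain: 5 − 0 = 5.

5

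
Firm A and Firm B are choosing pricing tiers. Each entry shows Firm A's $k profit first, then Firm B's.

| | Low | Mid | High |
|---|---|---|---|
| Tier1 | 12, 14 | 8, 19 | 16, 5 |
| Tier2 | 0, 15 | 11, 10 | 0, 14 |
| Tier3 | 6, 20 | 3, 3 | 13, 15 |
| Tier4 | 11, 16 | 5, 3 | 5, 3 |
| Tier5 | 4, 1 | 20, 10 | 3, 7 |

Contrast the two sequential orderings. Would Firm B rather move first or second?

first

If Firm A leads: Firm B's best replies are Tier1→Mid, Tier2→Low, Tier3→Low, Tier4→Low, Tier5→Mid; Firm A's induced payoffs 8, 0, 6, 11, 20; outcome (Tier5, Mid), payoffs (20, 10).
If Firm B leads: Firm A's best replies are Low→Tier1, Mid→Tier5, High→Tier1; Firm B's induced payoffs 14, 10, 5; outcome (Tier1, Low), payoffs (12, 14).
Firm B gets 14 moving first and 10 moving second, so Firm B prefers to move first.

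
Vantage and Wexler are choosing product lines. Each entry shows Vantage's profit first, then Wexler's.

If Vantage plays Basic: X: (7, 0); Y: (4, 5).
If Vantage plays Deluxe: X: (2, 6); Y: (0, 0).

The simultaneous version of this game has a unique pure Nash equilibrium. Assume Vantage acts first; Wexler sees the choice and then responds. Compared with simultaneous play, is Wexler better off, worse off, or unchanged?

Solve by backward induction (Vantage leads).
- Basic: Wexler compares 0, 5 and picks Y; Vantage would get 4.
- Deluxe: Wexler compares 6, 0 and picks X; Vantage would get 2.
Maximizing over 4, 2, Vantage chooses Basic. Subgame-perfect outcome: (Basic, Y) with payoffs (4, 5).
Now find the simultaneous Nash equilibrium.
Vantage's best replies: X→Basic; Y→Basic.
Wexler's best replies: Basic→Y; Deluxe→X.
Only (Basic, Y) has each player best-responding; Nash payoffs (4, 5).
Wexler earns 5 sequentially versus 5 at the Nash outcome: unchanged.

unchanged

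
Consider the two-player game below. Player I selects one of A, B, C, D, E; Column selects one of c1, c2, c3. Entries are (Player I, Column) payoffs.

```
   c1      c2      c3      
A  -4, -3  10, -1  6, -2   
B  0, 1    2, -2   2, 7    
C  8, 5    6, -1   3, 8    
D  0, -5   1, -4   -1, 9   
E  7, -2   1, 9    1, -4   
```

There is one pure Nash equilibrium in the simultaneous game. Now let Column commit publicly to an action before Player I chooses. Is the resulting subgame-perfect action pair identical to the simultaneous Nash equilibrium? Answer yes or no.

Backward induction with Column moving first.
- c1: Player I compares -4, 0, 8, 0, 7 and picks C; Column would get 5.
- c2: Player I compares 10, 2, 6, 1, 1 and picks A; Column would get -1.
- c3: Player I compares 6, 2, 3, -1, 1 and picks A; Column would get -2.
Among 5, -1, -2, the best is 5 at c1. Subgame-perfect outcome: (C, c1) with payoffs (8, 5).
Now find the simultaneous Nash equilibrium.
Player I's best replies: c1→C; c2→A; c3→A.
Column's best replies: A→c2; B→c3; C→c3; D→c3; E→c2.
Only (A, c2) has each player best-responding; Nash payoffs (10, -1).
Sequential outcome (C, c1) differs from the Nash profile (A, c2).

no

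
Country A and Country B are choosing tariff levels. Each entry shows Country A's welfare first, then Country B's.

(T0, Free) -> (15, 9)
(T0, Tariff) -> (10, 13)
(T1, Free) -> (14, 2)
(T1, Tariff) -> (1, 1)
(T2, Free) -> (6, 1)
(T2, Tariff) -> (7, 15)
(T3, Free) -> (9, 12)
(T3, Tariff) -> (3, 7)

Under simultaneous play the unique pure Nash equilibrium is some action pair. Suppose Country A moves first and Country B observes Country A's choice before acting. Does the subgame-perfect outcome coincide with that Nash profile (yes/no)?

no

Backward induction with Country A moving first.
- T0: BR = Tariff, leader payoff 10.
- T1: BR = Free, leader payoff 14.
- T2: BR = Tariff, leader payoff 7.
- T3: BR = Free, leader payoff 9.
Among 10, 14, 7, 9, the best is 14 at T1. Subgame-perfect outcome: (T1, Free) with payoffs (14, 2).
For the simultaneous game, intersect best replies.
Country A's best replies: Free→T0; Tariff→T0.
Country B's best replies: T0→Tariff; T1→Free; T2→Tariff; T3→Free.
Only (T0, Tariff) has each player best-responding; Nash payoffs (10, 13).
Sequential outcome (T1, Free) differs from the Nash profile (T0, Tariff).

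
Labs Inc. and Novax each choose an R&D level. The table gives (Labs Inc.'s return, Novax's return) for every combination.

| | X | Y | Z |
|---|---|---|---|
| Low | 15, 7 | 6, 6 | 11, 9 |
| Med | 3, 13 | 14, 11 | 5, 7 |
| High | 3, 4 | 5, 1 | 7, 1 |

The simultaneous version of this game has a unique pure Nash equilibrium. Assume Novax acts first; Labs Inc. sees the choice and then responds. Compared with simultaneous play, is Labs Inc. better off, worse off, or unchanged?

Work backward from Labs Inc.'s decision.
- X: Labs Inc. compares 15, 3, 3 and picks Low; Novax would get 7.
- Y: Labs Inc. compares 6, 14, 5 and picks Med; Novax would get 11.
- Z: Labs Inc. compares 11, 5, 7 and picks Low; Novax would get 9.
Novax's induced payoffs are 7, 11, 9, so Novax commits to Y. Subgame-perfect outcome: (Med, Y) with payoffs (14, 11).
Under simultaneous play:
Labs Inc.'s best replies: X→Low; Y→Med; Z→Low.
Novax's best replies: Low→Z; Med→X; High→X.
Only (Low, Z) has each player best-responding; Nash payoffs (11, 9).
Labs Inc. earns 14 sequentially versus 11 at the Nash outcome: better off.

better off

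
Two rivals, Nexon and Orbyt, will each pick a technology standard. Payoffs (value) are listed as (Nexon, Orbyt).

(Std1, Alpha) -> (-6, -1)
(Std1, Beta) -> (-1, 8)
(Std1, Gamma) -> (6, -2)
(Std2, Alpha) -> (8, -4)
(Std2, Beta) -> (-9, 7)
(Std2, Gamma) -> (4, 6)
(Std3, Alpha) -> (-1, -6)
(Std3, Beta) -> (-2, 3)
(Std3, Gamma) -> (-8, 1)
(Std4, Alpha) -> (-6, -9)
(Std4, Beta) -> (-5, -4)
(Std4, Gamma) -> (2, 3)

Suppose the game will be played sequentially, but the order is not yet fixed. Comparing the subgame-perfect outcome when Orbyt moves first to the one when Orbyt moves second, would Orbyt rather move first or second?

first

If Nexon leads: Orbyt's best replies are Std1→Beta, Std2→Beta, Std3→Beta, Std4→Gamma; Nexon's induced payoffs -1, -9, -2, 2; outcome (Std4, Gamma), payoffs (2, 3).
If Orbyt leads: Nexon's best replies are Alpha→Std2, Beta→Std1, Gamma→Std1; Orbyt's induced payoffs -4, 8, -2; outcome (Std1, Beta), payoffs (-1, 8).
Orbyt gets 8 moving first and 3 moving second, so Orbyt prefers to move first.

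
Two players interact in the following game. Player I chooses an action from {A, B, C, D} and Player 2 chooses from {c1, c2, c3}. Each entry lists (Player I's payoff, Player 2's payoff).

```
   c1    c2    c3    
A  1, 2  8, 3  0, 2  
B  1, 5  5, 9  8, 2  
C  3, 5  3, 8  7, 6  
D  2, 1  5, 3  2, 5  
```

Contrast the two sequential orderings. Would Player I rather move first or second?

first

If Player I leads: Player 2's best replies are A→c2, B→c2, C→c2, D→c3; Player I's induced payoffs 8, 5, 3, 2; outcome (A, c2), payoffs (8, 3).
If Player 2 leads: Player I's best replies are c1→C, c2→A, c3→B; Player 2's induced payoffs 5, 3, 2; outcome (C, c1), payoffs (3, 5).
Player I gets 8 moving first and 3 moving second, so Player I prefers to move first.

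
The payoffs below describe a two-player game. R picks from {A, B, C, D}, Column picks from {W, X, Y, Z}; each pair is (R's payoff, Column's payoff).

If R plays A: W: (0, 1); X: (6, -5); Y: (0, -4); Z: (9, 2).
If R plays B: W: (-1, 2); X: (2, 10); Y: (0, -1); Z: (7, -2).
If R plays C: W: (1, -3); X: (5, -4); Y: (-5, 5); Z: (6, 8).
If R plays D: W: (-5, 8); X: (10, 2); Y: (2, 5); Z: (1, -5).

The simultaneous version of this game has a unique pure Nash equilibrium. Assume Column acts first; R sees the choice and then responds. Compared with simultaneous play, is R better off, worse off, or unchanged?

Backward induction with Column moving first.
- W: R compares 0, -1, 1, -5 and picks C; Column would get -3.
- X: R compares 6, 2, 5, 10 and picks D; Column would get 2.
- Y: R compares 0, 0, -5, 2 and picks D; Column would get 5.
- Z: R compares 9, 7, 6, 1 and picks A; Column would get 2.
Maximizing over -3, 2, 5, 2, Column chooses Y. Subgame-perfect outcome: (D, Y) with payoffs (2, 5).
Under simultaneous play:
R's best replies: W→C; X→D; Y→D; Z→A.
Column's best replies: A→Z; B→X; C→Z; D→W.
Only (A, Z) has each player best-responding; Nash payoffs (9, 2).
R earns 2 sequentially versus 9 at the Nash outcome: worse off.

worse off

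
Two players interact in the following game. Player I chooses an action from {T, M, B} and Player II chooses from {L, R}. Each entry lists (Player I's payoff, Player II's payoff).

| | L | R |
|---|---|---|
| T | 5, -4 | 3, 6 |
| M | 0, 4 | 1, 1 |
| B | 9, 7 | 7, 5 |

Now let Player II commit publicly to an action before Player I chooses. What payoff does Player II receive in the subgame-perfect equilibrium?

Backward induction with Player II moving first.
- L → Player I plays B (best of 5, 0, 9); Player II gets 7.
- R → Player I plays B (best of 3, 1, 7); Player II gets 5.
Maximizing over 7, 5, Player II chooses L. Subgame-perfect outcome: (B, L) with payoffs (9, 7).

7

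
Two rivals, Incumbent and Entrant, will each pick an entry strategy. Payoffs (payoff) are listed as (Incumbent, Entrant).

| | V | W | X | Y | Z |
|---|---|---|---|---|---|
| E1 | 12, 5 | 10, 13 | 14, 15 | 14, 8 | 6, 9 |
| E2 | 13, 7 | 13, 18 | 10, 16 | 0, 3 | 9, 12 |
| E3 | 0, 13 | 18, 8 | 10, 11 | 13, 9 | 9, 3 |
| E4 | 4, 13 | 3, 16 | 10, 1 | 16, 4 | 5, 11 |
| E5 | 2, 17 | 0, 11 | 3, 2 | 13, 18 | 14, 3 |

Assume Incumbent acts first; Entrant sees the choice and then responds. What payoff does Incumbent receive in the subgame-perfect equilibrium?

Work backward from Entrant's decision.
- E1: Entrant compares 5, 13, 15, 8, 9 and picks X; Incumbent would get 14.
- E2: Entrant compares 7, 18, 16, 3, 12 and picks W; Incumbent would get 13.
- E3: Entrant compares 13, 8, 11, 9, 3 and picks V; Incumbent would get 0.
- E4: Entrant compares 13, 16, 1, 4, 11 and picks W; Incumbent would get 3.
- E5: Entrant compares 17, 11, 2, 18, 3 and picks Y; Incumbent would get 13.
Maximizing over 14, 13, 0, 3, 13, Incumbent chooses E1. Subgame-perfect outcome: (E1, X) with payoffs (14, 15).

14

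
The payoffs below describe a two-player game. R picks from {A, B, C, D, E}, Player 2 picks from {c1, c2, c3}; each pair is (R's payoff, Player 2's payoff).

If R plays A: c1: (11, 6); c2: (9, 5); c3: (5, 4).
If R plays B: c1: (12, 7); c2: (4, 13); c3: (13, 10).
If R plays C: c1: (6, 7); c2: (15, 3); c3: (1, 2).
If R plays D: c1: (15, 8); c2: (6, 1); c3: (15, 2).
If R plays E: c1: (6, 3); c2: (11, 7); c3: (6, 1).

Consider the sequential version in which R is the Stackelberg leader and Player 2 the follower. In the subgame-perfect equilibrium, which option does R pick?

D

Work backward from Player 2's decision.
- A → Player 2 plays c1 (best of 6, 5, 4); R gets 11.
- B → Player 2 plays c2 (best of 7, 13, 10); R gets 4.
- C → Player 2 plays c1 (best of 7, 3, 2); R gets 6.
- D → Player 2 plays c1 (best of 8, 1, 2); R gets 15.
- E → Player 2 plays c2 (best of 3, 7, 1); R gets 11.
R's induced payoffs are 11, 4, 6, 15, 11, so R commits to D. Subgame-perfect outcome: (D, c1) with payoffs (15, 8).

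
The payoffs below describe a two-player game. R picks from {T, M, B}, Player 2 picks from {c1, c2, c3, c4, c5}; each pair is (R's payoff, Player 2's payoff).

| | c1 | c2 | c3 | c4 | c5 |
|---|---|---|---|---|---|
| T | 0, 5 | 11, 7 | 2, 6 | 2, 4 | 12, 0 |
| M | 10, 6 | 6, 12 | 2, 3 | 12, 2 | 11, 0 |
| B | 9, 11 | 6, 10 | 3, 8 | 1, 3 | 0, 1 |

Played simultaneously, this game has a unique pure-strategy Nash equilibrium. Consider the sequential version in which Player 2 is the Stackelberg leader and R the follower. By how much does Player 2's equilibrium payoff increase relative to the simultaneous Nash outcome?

1

R best-responds to each possible Player 2 move:
- c1 → R plays M (best of 0, 10, 9); Player 2 gets 6.
- c2 → R plays T (best of 11, 6, 6); Player 2 gets 7.
- c3 → R plays B (best of 2, 2, 3); Player 2 gets 8.
- c4 → R plays M (best of 2, 12, 1); Player 2 gets 2.
- c5 → R plays T (best of 12, 11, 0); Player 2 gets 0.
Player 2's induced payoffs are 6, 7, 8, 2, 0, so Player 2 commits to c3. Subgame-perfect outcome: (B, c3) with payoffs (3, 8).
For the simultaneous game, intersect best replies.
R's best replies: c1→M; c2→T; c3→B; c4→M; c5→T.
Player 2's best replies: T→c2; M→c2; B→c1.
Only (T, c2) has each player best-responding; Nash payoffs (11, 7).
Player 2's commitment gain: 8 − 7 = 1.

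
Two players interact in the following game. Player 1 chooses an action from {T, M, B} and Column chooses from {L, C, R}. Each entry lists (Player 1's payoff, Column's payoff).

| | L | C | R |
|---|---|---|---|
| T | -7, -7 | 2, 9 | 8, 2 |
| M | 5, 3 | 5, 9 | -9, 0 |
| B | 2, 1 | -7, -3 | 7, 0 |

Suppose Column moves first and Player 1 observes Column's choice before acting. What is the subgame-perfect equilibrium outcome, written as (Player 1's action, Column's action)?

(M, C)

Backward induction with Column moving first.
- L: Player 1 compares -7, 5, 2 and picks M; Column would get 3.
- C: Player 1 compares 2, 5, -7 and picks M; Column would get 9.
- R: Player 1 compares 8, -9, 7 and picks T; Column would get 2.
Among 3, 9, 2, the best is 9 at C. Subgame-perfect outcome: (M, C) with payoffs (5, 9).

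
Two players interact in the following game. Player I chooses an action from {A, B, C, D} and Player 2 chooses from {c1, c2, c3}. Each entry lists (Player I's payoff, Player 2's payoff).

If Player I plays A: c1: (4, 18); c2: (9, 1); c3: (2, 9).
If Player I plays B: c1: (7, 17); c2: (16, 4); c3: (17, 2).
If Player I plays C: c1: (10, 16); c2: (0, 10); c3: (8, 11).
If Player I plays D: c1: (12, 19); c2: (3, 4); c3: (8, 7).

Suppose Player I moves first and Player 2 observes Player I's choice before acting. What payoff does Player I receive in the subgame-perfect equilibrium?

12

Backward induction with Player I moving first.
- A: BR = c1, leader payoff 4.
- B: BR = c1, leader payoff 7.
- C: BR = c1, leader payoff 10.
- D: BR = c1, leader payoff 12.
Maximizing over 4, 7, 10, 12, Player I chooses D. Subgame-perfect outcome: (D, c1) with payoffs (12, 19).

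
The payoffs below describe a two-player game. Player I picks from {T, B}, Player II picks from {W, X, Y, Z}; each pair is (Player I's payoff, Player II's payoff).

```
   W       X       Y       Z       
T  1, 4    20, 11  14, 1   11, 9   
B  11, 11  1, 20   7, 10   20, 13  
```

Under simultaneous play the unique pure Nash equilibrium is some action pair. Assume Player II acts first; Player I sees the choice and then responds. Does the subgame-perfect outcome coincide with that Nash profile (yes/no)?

Player I best-responds to each possible Player II move:
- W: Player I compares 1, 11 and picks B; Player II would get 11.
- X: Player I compares 20, 1 and picks T; Player II would get 11.
- Y: Player I compares 14, 7 and picks T; Player II would get 1.
- Z: Player I compares 11, 20 and picks B; Player II would get 13.
Maximizing over 11, 11, 1, 13, Player II chooses Z. Subgame-perfect outcome: (B, Z) with payoffs (20, 13).
Under simultaneous play:
Player I's best replies: W→B; X→T; Y→T; Z→B.
Player II's best replies: T→X; B→X.
The unique mutual best reply is (T, X), giving (20, 11).
Sequential outcome (B, Z) differs from the Nash profile (T, X).

no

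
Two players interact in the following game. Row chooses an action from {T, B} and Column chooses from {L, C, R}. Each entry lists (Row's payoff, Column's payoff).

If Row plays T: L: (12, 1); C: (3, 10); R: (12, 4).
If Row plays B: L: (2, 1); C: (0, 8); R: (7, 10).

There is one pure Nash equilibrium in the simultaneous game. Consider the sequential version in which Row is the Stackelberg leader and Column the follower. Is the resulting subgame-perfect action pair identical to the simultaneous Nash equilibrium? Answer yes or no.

no

Work backward from Column's decision.
- T: BR = C, leader payoff 3.
- B: BR = R, leader payoff 7.
Maximizing over 3, 7, Row chooses B. Subgame-perfect outcome: (B, R) with payoffs (7, 10).
For the simultaneous game, intersect best replies.
Row's best replies: L→T; C→T; R→T.
Column's best replies: T→C; B→R.
The unique mutual best reply is (T, C), giving (3, 10).
Sequential outcome (B, R) differs from the Nash profile (T, C).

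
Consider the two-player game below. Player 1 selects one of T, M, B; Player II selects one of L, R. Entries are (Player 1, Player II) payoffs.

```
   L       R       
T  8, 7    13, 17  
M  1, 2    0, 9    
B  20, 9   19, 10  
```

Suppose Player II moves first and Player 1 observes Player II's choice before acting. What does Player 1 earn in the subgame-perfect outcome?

19

Backward induction with Player II moving first.
- L → Player 1 plays B (best of 8, 1, 20); Player II gets 9.
- R → Player 1 plays B (best of 13, 0, 19); Player II gets 10.
Maximizing over 9, 10, Player II chooses R. Subgame-perfect outcome: (B, R) with payoffs (19, 10).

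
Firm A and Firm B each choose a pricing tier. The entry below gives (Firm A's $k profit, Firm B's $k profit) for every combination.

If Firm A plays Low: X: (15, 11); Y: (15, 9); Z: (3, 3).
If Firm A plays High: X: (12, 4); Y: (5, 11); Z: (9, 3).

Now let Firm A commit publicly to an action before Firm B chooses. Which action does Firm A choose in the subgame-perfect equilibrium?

Low

Work backward from Firm B's decision.
- Low: BR = X, leader payoff 15.
- High: BR = Y, leader payoff 5.
Firm A's induced payoffs are 15, 5, so Firm A commits to Low. Subgame-perfect outcome: (Low, X) with payoffs (15, 11).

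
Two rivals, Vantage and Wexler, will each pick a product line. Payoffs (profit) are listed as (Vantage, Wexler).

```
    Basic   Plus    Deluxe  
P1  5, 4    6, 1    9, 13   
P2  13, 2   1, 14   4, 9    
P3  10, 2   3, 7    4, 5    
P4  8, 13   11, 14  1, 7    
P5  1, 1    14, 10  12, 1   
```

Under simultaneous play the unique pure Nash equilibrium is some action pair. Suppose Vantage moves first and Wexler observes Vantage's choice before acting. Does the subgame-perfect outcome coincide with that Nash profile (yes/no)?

Wexler best-responds to each possible Vantage move:
- P1: Wexler compares 4, 1, 13 and picks Deluxe; Vantage would get 9.
- P2: Wexler compares 2, 14, 9 and picks Plus; Vantage would get 1.
- P3: Wexler compares 2, 7, 5 and picks Plus; Vantage would get 3.
- P4: Wexler compares 13, 14, 7 and picks Plus; Vantage would get 11.
- P5: Wexler compares 1, 10, 1 and picks Plus; Vantage would get 14.
Maximizing over 9, 1, 3, 11, 14, Vantage chooses P5. Subgame-perfect outcome: (P5, Plus) with payoffs (14, 10).
Under simultaneous play:
Vantage's best replies: Basic→P2; Plus→P5; Deluxe→P5.
Wexler's best replies: P1→Deluxe; P2→Plus; P3→Plus; P4→Plus; P5→Plus.
Only (P5, Plus) has each player best-responding; Nash payoffs (14, 10).
Sequential outcome (P5, Plus) coincides with the Nash profile (P5, Plus).

yes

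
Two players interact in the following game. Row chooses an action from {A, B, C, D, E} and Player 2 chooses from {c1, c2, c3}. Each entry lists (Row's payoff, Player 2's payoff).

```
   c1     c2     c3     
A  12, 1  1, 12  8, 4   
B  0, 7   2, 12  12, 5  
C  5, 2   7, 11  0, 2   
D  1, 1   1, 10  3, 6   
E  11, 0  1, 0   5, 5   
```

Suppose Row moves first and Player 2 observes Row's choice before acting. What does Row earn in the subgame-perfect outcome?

7

Solve by backward induction (Row leads).
- A: Player 2 compares 1, 12, 4 and picks c2; Row would get 1.
- B: Player 2 compares 7, 12, 5 and picks c2; Row would get 2.
- C: Player 2 compares 2, 11, 2 and picks c2; Row would get 7.
- D: Player 2 compares 1, 10, 6 and picks c2; Row would get 1.
- E: Player 2 compares 0, 0, 5 and picks c3; Row would get 5.
Row's induced payoffs are 1, 2, 7, 1, 5, so Row commits to C. Subgame-perfect outcome: (C, c2) with payoffs (7, 11).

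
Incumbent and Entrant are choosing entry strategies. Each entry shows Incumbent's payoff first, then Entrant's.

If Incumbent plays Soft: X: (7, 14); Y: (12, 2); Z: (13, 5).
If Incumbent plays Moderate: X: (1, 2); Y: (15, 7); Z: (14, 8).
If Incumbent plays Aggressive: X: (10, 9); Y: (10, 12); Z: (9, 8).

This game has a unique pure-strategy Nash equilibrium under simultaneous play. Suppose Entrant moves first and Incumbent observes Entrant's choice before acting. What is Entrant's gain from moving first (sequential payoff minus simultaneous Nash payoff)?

1

Incumbent best-responds to each possible Entrant move:
- X: BR = Aggressive, leader payoff 9.
- Y: BR = Moderate, leader payoff 7.
- Z: BR = Moderate, leader payoff 8.
Among 9, 7, 8, the best is 9 at X. Subgame-perfect outcome: (Aggressive, X) with payoffs (10, 9).
Under simultaneous play:
Incumbent's best replies: X→Aggressive; Y→Moderate; Z→Moderate.
Entrant's best replies: Soft→X; Moderate→Z; Aggressive→Y.
Only (Moderate, Z) has each player best-responding; Nash payoffs (14, 8).
Entrant's commitment gain: 9 − 8 = 1.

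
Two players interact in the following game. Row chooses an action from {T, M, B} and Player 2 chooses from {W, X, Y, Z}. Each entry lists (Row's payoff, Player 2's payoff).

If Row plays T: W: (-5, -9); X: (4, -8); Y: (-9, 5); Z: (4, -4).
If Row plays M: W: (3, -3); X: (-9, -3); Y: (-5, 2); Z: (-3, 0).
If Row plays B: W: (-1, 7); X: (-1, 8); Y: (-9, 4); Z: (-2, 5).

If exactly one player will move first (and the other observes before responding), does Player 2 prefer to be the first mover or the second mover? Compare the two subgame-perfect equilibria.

second

If Row leads: Player 2's best replies are T→Y, M→Y, B→X; Row's induced payoffs -9, -5, -1; outcome (B, X), payoffs (-1, 8).
If Player 2 leads: Row's best replies are W→M, X→T, Y→M, Z→T; Player 2's induced payoffs -3, -8, 2, -4; outcome (M, Y), payoffs (-5, 2).
Player 2 gets 2 moving first and 8 moving second, so Player 2 prefers to move second.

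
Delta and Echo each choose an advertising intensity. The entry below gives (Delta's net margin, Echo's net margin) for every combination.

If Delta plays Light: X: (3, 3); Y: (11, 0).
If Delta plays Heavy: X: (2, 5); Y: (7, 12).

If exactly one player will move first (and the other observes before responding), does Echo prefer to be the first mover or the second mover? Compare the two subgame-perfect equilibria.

second

If Delta leads: Echo's best replies are Light→X, Heavy→Y; Delta's induced payoffs 3, 7; outcome (Heavy, Y), payoffs (7, 12).
If Echo leads: Delta's best replies are X→Light, Y→Light; Echo's induced payoffs 3, 0; outcome (Light, X), payoffs (3, 3).
Echo gets 3 moving first and 12 moving second, so Echo prefers to move second.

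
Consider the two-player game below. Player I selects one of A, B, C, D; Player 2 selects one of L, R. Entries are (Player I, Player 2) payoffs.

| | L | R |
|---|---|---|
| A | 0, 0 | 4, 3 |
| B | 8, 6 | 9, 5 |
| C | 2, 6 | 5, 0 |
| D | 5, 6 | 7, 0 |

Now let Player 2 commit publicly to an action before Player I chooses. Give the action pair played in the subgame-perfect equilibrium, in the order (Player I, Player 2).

Solve by backward induction (Player 2 leads).
- L: BR = B, leader payoff 6.
- R: BR = B, leader payoff 5.
Among 6, 5, the best is 6 at L. Subgame-perfect outcome: (B, L) with payoffs (8, 6).

(B, L)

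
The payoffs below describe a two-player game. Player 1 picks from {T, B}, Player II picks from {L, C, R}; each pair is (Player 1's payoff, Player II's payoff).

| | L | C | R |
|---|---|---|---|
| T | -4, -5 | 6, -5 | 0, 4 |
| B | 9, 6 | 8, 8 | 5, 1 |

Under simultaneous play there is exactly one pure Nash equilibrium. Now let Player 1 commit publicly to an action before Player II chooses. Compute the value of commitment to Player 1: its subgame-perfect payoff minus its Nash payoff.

Player II best-responds to each possible Player 1 move:
- T: Player II compares -5, -5, 4 and picks R; Player 1 would get 0.
- B: Player II compares 6, 8, 1 and picks C; Player 1 would get 8.
Player 1's induced payoffs are 0, 8, so Player 1 commits to B. Subgame-perfect outcome: (B, C) with payoffs (8, 8).
For the simultaneous game, intersect best replies.
Player 1's best replies: L→B; C→B; R→B.
Player II's best replies: T→R; B→C.
The unique mutual best reply is (B, C), giving (8, 8).
Player 1's commitment gain: 8 − 8 = 0.

0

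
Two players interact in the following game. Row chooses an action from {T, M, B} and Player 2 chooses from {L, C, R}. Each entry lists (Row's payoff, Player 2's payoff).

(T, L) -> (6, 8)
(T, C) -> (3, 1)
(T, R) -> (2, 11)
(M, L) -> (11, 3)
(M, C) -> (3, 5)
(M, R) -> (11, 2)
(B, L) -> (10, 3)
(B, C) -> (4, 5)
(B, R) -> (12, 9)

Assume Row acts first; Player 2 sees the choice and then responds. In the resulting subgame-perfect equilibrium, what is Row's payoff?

12

Solve by backward induction (Row leads).
- T: BR = R, leader payoff 2.
- M: BR = C, leader payoff 3.
- B: BR = R, leader payoff 12.
Among 2, 3, 12, the best is 12 at B. Subgame-perfect outcome: (B, R) with payoffs (12, 9).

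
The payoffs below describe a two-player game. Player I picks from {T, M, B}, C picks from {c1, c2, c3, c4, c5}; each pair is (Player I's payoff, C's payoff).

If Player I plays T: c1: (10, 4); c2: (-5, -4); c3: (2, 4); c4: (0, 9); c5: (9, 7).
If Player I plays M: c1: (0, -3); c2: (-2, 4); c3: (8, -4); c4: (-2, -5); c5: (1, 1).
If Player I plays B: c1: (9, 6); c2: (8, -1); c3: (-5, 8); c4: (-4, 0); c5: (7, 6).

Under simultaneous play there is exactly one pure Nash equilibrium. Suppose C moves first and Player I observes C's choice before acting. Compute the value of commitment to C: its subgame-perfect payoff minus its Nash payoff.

0

Player I best-responds to each possible C move:
- c1: Player I compares 10, 0, 9 and picks T; C would get 4.
- c2: Player I compares -5, -2, 8 and picks B; C would get -1.
- c3: Player I compares 2, 8, -5 and picks M; C would get -4.
- c4: Player I compares 0, -2, -4 and picks T; C would get 9.
- c5: Player I compares 9, 1, 7 and picks T; C would get 7.
Among 4, -1, -4, 9, 7, the best is 9 at c4. Subgame-perfect outcome: (T, c4) with payoffs (0, 9).
Now find the simultaneous Nash equilibrium.
Player I's best replies: c1→T; c2→B; c3→M; c4→T; c5→T.
C's best replies: T→c4; M→c2; B→c3.
Only (T, c4) has each player best-responding; Nash payoffs (0, 9).
C's commitment gain: 9 − 9 = 0.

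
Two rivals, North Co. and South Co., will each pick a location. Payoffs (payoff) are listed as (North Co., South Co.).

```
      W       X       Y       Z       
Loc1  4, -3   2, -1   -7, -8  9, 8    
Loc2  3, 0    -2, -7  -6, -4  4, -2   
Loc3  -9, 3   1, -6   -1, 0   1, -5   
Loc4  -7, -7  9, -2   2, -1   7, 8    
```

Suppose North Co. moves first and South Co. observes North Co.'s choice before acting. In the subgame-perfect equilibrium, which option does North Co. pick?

Loc1

Solve by backward induction (North Co. leads).
- Loc1: South Co. compares -3, -1, -8, 8 and picks Z; North Co. would get 9.
- Loc2: South Co. compares 0, -7, -4, -2 and picks W; North Co. would get 3.
- Loc3: South Co. compares 3, -6, 0, -5 and picks W; North Co. would get -9.
- Loc4: South Co. compares -7, -2, -1, 8 and picks Z; North Co. would get 7.
North Co.'s induced payoffs are 9, 3, -9, 7, so North Co. commits to Loc1. Subgame-perfect outcome: (Loc1, Z) with payoffs (9, 8).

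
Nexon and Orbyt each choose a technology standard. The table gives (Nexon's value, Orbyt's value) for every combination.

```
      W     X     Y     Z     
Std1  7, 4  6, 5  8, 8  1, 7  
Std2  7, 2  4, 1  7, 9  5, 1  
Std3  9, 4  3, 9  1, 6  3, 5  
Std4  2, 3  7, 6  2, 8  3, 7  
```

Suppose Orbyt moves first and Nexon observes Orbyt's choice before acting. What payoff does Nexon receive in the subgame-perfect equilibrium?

Backward induction with Orbyt moving first.
- W: BR = Std3, leader payoff 4.
- X: BR = Std4, leader payoff 6.
- Y: BR = Std1, leader payoff 8.
- Z: BR = Std2, leader payoff 1.
Maximizing over 4, 6, 8, 1, Orbyt chooses Y. Subgame-perfect outcome: (Std1, Y) with payoffs (8, 8).

8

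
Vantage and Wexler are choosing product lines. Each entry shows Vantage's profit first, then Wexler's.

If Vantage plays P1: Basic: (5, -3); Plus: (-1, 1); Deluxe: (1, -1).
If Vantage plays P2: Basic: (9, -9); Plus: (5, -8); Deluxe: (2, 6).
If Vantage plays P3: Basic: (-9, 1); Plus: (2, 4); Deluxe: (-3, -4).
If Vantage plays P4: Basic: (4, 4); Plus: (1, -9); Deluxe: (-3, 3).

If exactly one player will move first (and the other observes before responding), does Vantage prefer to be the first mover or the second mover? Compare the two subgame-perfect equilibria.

first

If Vantage leads: Wexler's best replies are P1→Plus, P2→Deluxe, P3→Plus, P4→Basic; Vantage's induced payoffs -1, 2, 2, 4; outcome (P4, Basic), payoffs (4, 4).
If Wexler leads: Vantage's best replies are Basic→P2, Plus→P2, Deluxe→P2; Wexler's induced payoffs -9, -8, 6; outcome (P2, Deluxe), payoffs (2, 6).
Vantage gets 4 moving first and 2 moving second, so Vantage prefers to move first.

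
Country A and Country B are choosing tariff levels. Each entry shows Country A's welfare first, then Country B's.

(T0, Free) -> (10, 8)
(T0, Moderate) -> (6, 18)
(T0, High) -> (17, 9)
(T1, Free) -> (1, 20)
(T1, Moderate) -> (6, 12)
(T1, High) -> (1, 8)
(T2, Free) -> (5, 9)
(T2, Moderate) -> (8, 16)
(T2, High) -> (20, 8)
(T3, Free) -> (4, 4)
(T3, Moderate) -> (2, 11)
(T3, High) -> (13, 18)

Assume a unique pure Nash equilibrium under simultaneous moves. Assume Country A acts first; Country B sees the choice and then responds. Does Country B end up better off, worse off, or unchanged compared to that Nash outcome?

better off

Backward induction with Country A moving first.
- T0: Country B compares 8, 18, 9 and picks Moderate; Country A would get 6.
- T1: Country B compares 20, 12, 8 and picks Free; Country A would get 1.
- T2: Country B compares 9, 16, 8 and picks Moderate; Country A would get 8.
- T3: Country B compares 4, 11, 18 and picks High; Country A would get 13.
Maximizing over 6, 1, 8, 13, Country A chooses T3. Subgame-perfect outcome: (T3, High) with payoffs (13, 18).
Under simultaneous play:
Country A's best replies: Free→T0; Moderate→T2; High→T2.
Country B's best replies: T0→Moderate; T1→Free; T2→Moderate; T3→High.
The unique mutual best reply is (T2, Moderate), giving (8, 16).
Country B earns 18 sequentially versus 16 at the Nash outcome: better off.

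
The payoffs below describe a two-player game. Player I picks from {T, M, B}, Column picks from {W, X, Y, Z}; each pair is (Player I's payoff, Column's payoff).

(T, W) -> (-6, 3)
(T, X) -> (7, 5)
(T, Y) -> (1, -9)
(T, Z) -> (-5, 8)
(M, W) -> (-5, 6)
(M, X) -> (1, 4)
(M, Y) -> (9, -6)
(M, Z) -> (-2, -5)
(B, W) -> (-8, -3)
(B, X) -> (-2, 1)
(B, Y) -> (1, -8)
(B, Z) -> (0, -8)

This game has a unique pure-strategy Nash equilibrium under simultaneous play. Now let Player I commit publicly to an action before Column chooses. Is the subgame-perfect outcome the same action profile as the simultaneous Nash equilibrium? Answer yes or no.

no

Backward induction with Player I moving first.
- T: Column compares 3, 5, -9, 8 and picks Z; Player I would get -5.
- M: Column compares 6, 4, -6, -5 and picks W; Player I would get -5.
- B: Column compares -3, 1, -8, -8 and picks X; Player I would get -2.
Among -5, -5, -2, the best is -2 at B. Subgame-perfect outcome: (B, X) with payoffs (-2, 1).
Under simultaneous play:
Player I's best replies: W→M; X→T; Y→M; Z→B.
Column's best replies: T→Z; M→W; B→X.
The unique mutual best reply is (M, W), giving (-5, 6).
Sequential outcome (B, X) differs from the Nash profile (M, W).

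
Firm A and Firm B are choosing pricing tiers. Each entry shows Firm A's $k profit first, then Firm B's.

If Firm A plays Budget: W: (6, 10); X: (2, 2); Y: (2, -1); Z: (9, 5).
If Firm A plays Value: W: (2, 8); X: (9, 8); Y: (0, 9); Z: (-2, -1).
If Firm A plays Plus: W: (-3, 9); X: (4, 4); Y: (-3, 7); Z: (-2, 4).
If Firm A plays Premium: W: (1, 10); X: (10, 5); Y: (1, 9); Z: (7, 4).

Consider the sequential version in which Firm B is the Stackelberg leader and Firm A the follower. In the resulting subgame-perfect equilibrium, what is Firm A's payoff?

Solve by backward induction (Firm B leads).
- W: Firm A compares 6, 2, -3, 1 and picks Budget; Firm B would get 10.
- X: Firm A compares 2, 9, 4, 10 and picks Premium; Firm B would get 5.
- Y: Firm A compares 2, 0, -3, 1 and picks Budget; Firm B would get -1.
- Z: Firm A compares 9, -2, -2, 7 and picks Budget; Firm B would get 5.
Maximizing over 10, 5, -1, 5, Firm B chooses W. Subgame-perfect outcome: (Budget, W) with payoffs (6, 10).

6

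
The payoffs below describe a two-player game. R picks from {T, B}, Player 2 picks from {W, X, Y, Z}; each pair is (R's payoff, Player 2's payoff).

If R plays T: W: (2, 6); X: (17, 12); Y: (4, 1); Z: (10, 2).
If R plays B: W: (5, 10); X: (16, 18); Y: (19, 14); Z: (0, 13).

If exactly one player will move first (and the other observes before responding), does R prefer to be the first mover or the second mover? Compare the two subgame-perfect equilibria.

second

If R leads: Player 2's best replies are T→X, B→X; R's induced payoffs 17, 16; outcome (T, X), payoffs (17, 12).
If Player 2 leads: R's best replies are W→B, X→T, Y→B, Z→T; Player 2's induced payoffs 10, 12, 14, 2; outcome (B, Y), payoffs (19, 14).
R gets 17 moving first and 19 moving second, so R prefers to move second.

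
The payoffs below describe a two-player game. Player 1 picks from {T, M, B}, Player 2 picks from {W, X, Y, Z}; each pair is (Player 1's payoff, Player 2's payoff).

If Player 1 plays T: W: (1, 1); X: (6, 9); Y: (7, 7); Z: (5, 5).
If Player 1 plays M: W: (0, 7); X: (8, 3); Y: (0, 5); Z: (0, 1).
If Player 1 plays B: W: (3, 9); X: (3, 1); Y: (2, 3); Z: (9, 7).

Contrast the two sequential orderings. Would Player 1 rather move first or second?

If Player 1 leads: Player 2's best replies are T→X, M→W, B→W; Player 1's induced payoffs 6, 0, 3; outcome (T, X), payoffs (6, 9).
If Player 2 leads: Player 1's best replies are W→B, X→M, Y→T, Z→B; Player 2's induced payoffs 9, 3, 7, 7; outcome (B, W), payoffs (3, 9).
Player 1 gets 6 moving first and 3 moving second, so Player 1 prefers to move first.

first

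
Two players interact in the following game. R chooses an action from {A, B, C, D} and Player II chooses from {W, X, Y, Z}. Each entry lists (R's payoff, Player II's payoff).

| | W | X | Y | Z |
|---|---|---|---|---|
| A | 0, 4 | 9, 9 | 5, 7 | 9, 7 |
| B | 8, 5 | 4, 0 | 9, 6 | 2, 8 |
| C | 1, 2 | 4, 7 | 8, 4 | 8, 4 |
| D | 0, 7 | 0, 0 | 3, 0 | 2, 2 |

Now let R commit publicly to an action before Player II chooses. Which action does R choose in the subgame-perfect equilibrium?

Backward induction with R moving first.
- A: Player II compares 4, 9, 7, 7 and picks X; R would get 9.
- B: Player II compares 5, 0, 6, 8 and picks Z; R would get 2.
- C: Player II compares 2, 7, 4, 4 and picks X; R would get 4.
- D: Player II compares 7, 0, 0, 2 and picks W; R would get 0.
R's induced payoffs are 9, 2, 4, 0, so R commits to A. Subgame-perfect outcome: (A, X) with payoffs (9, 9).

A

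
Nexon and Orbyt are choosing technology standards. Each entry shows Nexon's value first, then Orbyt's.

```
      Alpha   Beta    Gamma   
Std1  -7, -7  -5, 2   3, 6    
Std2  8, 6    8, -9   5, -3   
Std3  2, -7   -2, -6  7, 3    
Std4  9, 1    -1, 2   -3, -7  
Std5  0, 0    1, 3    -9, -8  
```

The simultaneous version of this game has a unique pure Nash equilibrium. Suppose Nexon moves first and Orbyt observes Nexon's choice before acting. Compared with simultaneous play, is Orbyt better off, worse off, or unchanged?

better off

Orbyt best-responds to each possible Nexon move:
- Std1: BR = Gamma, leader payoff 3.
- Std2: BR = Alpha, leader payoff 8.
- Std3: BR = Gamma, leader payoff 7.
- Std4: BR = Beta, leader payoff -1.
- Std5: BR = Beta, leader payoff 1.
Maximizing over 3, 8, 7, -1, 1, Nexon chooses Std2. Subgame-perfect outcome: (Std2, Alpha) with payoffs (8, 6).
For the simultaneous game, intersect best replies.
Nexon's best replies: Alpha→Std4; Beta→Std2; Gamma→Std3.
Orbyt's best replies: Std1→Gamma; Std2→Alpha; Std3→Gamma; Std4→Beta; Std5→Beta.
The unique mutual best reply is (Std3, Gamma), giving (7, 3).
Orbyt earns 6 sequentially versus 3 at the Nash outcome: better off.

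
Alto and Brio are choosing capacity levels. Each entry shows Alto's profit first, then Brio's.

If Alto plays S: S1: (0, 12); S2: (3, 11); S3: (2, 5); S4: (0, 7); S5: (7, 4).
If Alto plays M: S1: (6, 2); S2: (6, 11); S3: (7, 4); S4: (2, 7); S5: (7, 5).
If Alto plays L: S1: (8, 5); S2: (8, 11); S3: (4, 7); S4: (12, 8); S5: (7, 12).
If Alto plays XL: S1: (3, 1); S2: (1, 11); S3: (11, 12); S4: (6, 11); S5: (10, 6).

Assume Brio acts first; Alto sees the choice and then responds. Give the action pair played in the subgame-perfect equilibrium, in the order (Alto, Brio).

Alto best-responds to each possible Brio move:
- S1 → Alto plays L (best of 0, 6, 8, 3); Brio gets 5.
- S2 → Alto plays L (best of 3, 6, 8, 1); Brio gets 11.
- S3 → Alto plays XL (best of 2, 7, 4, 11); Brio gets 12.
- S4 → Alto plays L (best of 0, 2, 12, 6); Brio gets 8.
- S5 → Alto plays XL (best of 7, 7, 7, 10); Brio gets 6.
Maximizing over 5, 11, 12, 8, 6, Brio chooses S3. Subgame-perfect outcome: (XL, S3) with payoffs (11, 12).

(XL, S3)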